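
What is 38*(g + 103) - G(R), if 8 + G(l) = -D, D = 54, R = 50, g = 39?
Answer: 5458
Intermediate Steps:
G(l) = -62 (G(l) = -8 - 1*54 = -8 - 54 = -62)
38*(g + 103) - G(R) = 38*(39 + 103) - 1*(-62) = 38*142 + 62 = 5396 + 62 = 5458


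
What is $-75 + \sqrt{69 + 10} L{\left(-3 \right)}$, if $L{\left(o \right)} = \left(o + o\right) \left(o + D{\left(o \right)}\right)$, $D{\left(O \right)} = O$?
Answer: $-75 + 36 \sqrt{79} \approx 244.98$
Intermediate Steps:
$L{\left(o \right)} = 4 o^{2}$ ($L{\left(o \right)} = \left(o + o\right) \left(o + o\right) = 2 o 2 o = 4 o^{2}$)
$-75 + \sqrt{69 + 10} L{\left(-3 \right)} = -75 + \sqrt{69 + 10} \cdot 4 \left(-3\right)^{2} = -75 + \sqrt{79} \cdot 4 \cdot 9 = -75 + \sqrt{79} \cdot 36 = -75 + 36 \sqrt{79}$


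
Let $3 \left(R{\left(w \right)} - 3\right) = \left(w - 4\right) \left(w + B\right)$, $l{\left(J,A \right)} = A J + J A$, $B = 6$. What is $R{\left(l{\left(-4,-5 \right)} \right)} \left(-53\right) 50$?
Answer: $-1470750$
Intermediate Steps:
$l{\left(J,A \right)} = 2 A J$ ($l{\left(J,A \right)} = A J + A J = 2 A J$)
$R{\left(w \right)} = 3 + \frac{\left(-4 + w\right) \left(6 + w\right)}{3}$ ($R{\left(w \right)} = 3 + \frac{\left(w - 4\right) \left(w + 6\right)}{3} = 3 + \frac{\left(-4 + w\right) \left(6 + w\right)}{3}$)
$R{\left(l{\left(-4,-5 \right)} \right)} \left(-53\right) 50 = \left(-5 + \frac{\left(2 \left(-5\right) \left(-4\right)\right)^{2}}{3} + \frac{2 \cdot 2 \left(-5\right) \left(-4\right)}{3}\right) \left(-53\right) 50 = \left(-5 + \frac{40^{2}}{3} + \frac{2}{3} \cdot 40\right) \left(-53\right) 50 = \left(-5 + \frac{1}{3} \cdot 1600 + \frac{80}{3}\right) \left(-53\right) 50 = \left(-5 + \frac{1600}{3} + \frac{80}{3}\right) \left(-53\right) 50 = 555 \left(-53\right) 50 = \left(-29415\right) 50 = -1470750$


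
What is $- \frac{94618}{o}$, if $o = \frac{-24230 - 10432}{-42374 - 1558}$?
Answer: $- \frac{692792996}{5777} \approx -1.1992 \cdot 10^{5}$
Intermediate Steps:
$o = \frac{5777}{7322}$ ($o = - \frac{34662}{-43932} = \left(-34662\right) \left(- \frac{1}{43932}\right) = \frac{5777}{7322} \approx 0.78899$)
$- \frac{94618}{o} = - \frac{94618}{\frac{5777}{7322}} = \left(-94618\right) \frac{7322}{5777} = - \frac{692792996}{5777}$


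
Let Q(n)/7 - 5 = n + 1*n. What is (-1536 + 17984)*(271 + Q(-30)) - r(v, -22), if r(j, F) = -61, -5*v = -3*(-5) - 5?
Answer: -1875011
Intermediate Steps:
v = -2 (v = -(-3*(-5) - 5)/5 = -(15 - 5)/5 = -⅕*10 = -2)
Q(n) = 35 + 14*n (Q(n) = 35 + 7*(n + 1*n) = 35 + 7*(n + n) = 35 + 7*(2*n) = 35 + 14*n)
(-1536 + 17984)*(271 + Q(-30)) - r(v, -22) = (-1536 + 17984)*(271 + (35 + 14*(-30))) - 1*(-61) = 16448*(271 + (35 - 420)) + 61 = 16448*(271 - 385) + 61 = 16448*(-114) + 61 = -1875072 + 61 = -1875011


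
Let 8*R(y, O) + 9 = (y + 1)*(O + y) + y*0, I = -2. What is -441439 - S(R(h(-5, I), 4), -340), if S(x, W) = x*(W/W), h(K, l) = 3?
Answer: -3531531/8 ≈ -4.4144e+5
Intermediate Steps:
R(y, O) = -9/8 + (1 + y)*(O + y)/8 (R(y, O) = -9/8 + ((y + 1)*(O + y) + y*0)/8 = -9/8 + ((1 + y)*(O + y) + 0)/8 = -9/8 + ((1 + y)*(O + y))/8 = -9/8 + (1 + y)*(O + y)/8)
S(x, W) = x (S(x, W) = x*1 = x)
-441439 - S(R(h(-5, I), 4), -340) = -441439 - (-9/8 + (1/8)*4 + (1/8)*3 + (1/8)*3**2 + (1/8)*4*3) = -441439 - (-9/8 + 1/2 + 3/8 + (1/8)*9 + 3/2) = -441439 - (-9/8 + 1/2 + 3/8 + 9/8 + 3/2) = -441439 - 1*19/8 = -441439 - 19/8 = -3531531/8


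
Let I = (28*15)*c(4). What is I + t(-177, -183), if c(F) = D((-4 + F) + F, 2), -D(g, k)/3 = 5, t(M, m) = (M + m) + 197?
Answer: -6463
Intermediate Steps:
t(M, m) = 197 + M + m
D(g, k) = -15 (D(g, k) = -3*5 = -15)
c(F) = -15
I = -6300 (I = (28*15)*(-15) = 420*(-15) = -6300)
I + t(-177, -183) = -6300 + (197 - 177 - 183) = -6300 - 163 = -6463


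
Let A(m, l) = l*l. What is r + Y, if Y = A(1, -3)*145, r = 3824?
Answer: 5129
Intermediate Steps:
A(m, l) = l²
Y = 1305 (Y = (-3)²*145 = 9*145 = 1305)
r + Y = 3824 + 1305 = 5129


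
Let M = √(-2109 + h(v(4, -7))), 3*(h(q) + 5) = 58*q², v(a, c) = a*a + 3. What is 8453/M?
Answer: 8453*√10947/7298 ≈ 121.19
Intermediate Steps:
v(a, c) = 3 + a² (v(a, c) = a² + 3 = 3 + a²)
h(q) = -5 + 58*q²/3 (h(q) = -5 + (58*q²)/3 = -5 + 58*q²/3)
M = 2*√10947/3 (M = √(-2109 + (-5 + 58*(3 + 4²)²/3)) = √(-2109 + (-5 + 58*(3 + 16)²/3)) = √(-2109 + (-5 + (58/3)*19²)) = √(-2109 + (-5 + (58/3)*361)) = √(-2109 + (-5 + 20938/3)) = √(-2109 + 20923/3) = √(14596/3) = 2*√10947/3 ≈ 69.752)
8453/M = 8453/((2*√10947/3)) = 8453*(√10947/7298) = 8453*√10947/7298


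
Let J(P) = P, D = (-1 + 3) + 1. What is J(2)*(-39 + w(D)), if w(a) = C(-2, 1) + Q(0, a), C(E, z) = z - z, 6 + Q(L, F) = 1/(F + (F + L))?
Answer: -269/3 ≈ -89.667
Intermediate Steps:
D = 3 (D = 2 + 1 = 3)
Q(L, F) = -6 + 1/(L + 2*F) (Q(L, F) = -6 + 1/(F + (F + L)) = -6 + 1/(L + 2*F))
C(E, z) = 0
w(a) = (1 - 12*a)/(2*a) (w(a) = 0 + (1 - 12*a - 6*0)/(0 + 2*a) = 0 + (1 - 12*a + 0)/((2*a)) = 0 + (1/(2*a))*(1 - 12*a) = 0 + (1 - 12*a)/(2*a) = (1 - 12*a)/(2*a))
J(2)*(-39 + w(D)) = 2*(-39 + (-6 + (1/2)/3)) = 2*(-39 + (-6 + (1/2)*(1/3))) = 2*(-39 + (-6 + 1/6)) = 2*(-39 - 35/6) = 2*(-269/6) = -269/3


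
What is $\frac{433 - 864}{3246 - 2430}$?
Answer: $- \frac{431}{816} \approx -0.52819$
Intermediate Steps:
$\frac{433 - 864}{3246 - 2430} = - \frac{431}{816}$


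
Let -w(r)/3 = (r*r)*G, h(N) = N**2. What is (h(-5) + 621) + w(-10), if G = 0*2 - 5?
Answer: 2146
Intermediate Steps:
G = -5 (G = 0 - 5 = -5)
w(r) = 15*r**2 (w(r) = -3*r*r*(-5) = -3*r**2*(-5) = -(-15)*r**2 = 15*r**2)
(h(-5) + 621) + w(-10) = ((-5)**2 + 621) + 15*(-10)**2 = (25 + 621) + 15*100 = 646 + 1500 = 2146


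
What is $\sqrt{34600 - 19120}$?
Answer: $6 \sqrt{430} \approx 124.42$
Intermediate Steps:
$\sqrt{34600 - 19120} = \sqrt{15480} = 6 \sqrt{430}$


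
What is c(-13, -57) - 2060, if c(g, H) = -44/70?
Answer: -72122/35 ≈ -2060.6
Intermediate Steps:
c(g, H) = -22/35 (c(g, H) = -44*1/70 = -22/35)
c(-13, -57) - 2060 = -22/35 - 2060 = -72122/35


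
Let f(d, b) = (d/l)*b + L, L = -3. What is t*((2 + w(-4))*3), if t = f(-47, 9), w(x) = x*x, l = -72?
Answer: 621/4 ≈ 155.25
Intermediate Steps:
w(x) = x**2
f(d, b) = -3 - b*d/72 (f(d, b) = (d/(-72))*b - 3 = (d*(-1/72))*b - 3 = (-d/72)*b - 3 = -b*d/72 - 3 = -3 - b*d/72)
t = 23/8 (t = -3 - 1/72*9*(-47) = -3 + 47/8 = 23/8 ≈ 2.8750)
t*((2 + w(-4))*3) = 23*((2 + (-4)**2)*3)/8 = 23*((2 + 16)*3)/8 = 23*(18*3)/8 = (23/8)*54 = 621/4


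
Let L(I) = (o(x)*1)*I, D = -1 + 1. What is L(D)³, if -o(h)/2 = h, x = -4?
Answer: 0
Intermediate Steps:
o(h) = -2*h
D = 0
L(I) = 8*I (L(I) = (-2*(-4)*1)*I = (8*1)*I = 8*I)
L(D)³ = (8*0)³ = 0³ = 0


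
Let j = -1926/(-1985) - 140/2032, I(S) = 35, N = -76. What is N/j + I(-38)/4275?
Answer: -65518169869/777137715 ≈ -84.307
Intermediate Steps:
j = 908933/1008380 (j = -1926*(-1/1985) - 140*1/2032 = 1926/1985 - 35/508 = 908933/1008380 ≈ 0.90138)
N/j + I(-38)/4275 = -76/908933/1008380 + 35/4275 = -76*1008380/908933 + 35*(1/4275) = -76636880/908933 + 7/855 = -65518169869/777137715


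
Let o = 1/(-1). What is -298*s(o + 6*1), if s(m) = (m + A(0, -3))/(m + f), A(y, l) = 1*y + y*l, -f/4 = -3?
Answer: -1490/17 ≈ -87.647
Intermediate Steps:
f = 12 (f = -4*(-3) = 12)
o = -1
A(y, l) = y + l*y
s(m) = m/(12 + m) (s(m) = (m + 0*(1 - 3))/(m + 12) = (m + 0*(-2))/(12 + m) = (m + 0)/(12 + m) = m/(12 + m))
-298*s(o + 6*1) = -298*(-1 + 6*1)/(12 + (-1 + 6*1)) = -298*(-1 + 6)/(12 + (-1 + 6)) = -1490/(12 + 5) = -1490/17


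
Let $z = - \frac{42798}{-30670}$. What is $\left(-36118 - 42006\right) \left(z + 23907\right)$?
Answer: $- \frac{28643011802256}{15335} \approx -1.8678 \cdot 10^{9}$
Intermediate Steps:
$z = \frac{21399}{15335}$ ($z = \left(-42798\right) \left(- \frac{1}{30670}\right) = \frac{21399}{15335} \approx 1.3954$)
$\left(-36118 - 42006\right) \left(z + 23907\right) = \left(-36118 - 42006\right) \left(\frac{21399}{15335} + 23907\right) = \left(-78124\right) \frac{366635244}{15335} = - \frac{28643011802256}{15335}$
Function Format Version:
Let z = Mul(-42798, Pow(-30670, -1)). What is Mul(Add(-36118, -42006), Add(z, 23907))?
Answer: Rational(-28643011802256, 15335) ≈ -1.8678e+9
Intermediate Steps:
z = Rational(21399, 15335) (z = Mul(-42798, Rational(-1, 30670)) = Rational(21399, 15335) ≈ 1.3954)
Mul(Add(-36118, -42006), Add(z, 23907)) = Mul(Add(-36118, -42006), Add(Rational(21399, 15335), 23907)) = Mul(-78124, Rational(366635244, 15335)) = Rational(-28643011802256, 15335)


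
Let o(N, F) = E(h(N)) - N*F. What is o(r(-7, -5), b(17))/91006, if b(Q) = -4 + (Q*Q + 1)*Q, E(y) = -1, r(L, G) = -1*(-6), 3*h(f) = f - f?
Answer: -29557/91006 ≈ -0.32478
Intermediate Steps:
h(f) = 0 (h(f) = (f - f)/3 = (⅓)*0 = 0)
r(L, G) = 6
b(Q) = -4 + Q*(1 + Q²) (b(Q) = -4 + (Q² + 1)*Q = -4 + (1 + Q²)*Q = -4 + Q*(1 + Q²))
o(N, F) = -1 - F*N (o(N, F) = -1 - N*F = -1 - F*N)
o(r(-7, -5), b(17))/91006 = (-1 - 1*(-4 + 17 + 17³)*6)/91006 = (-1 - 1*(-4 + 17 + 4913)*6)*(1/91006) = (-1 - 1*4926*6)*(1/91006) = (-1 - 29556)*(1/91006) = -29557*1/91006 = -29557/91006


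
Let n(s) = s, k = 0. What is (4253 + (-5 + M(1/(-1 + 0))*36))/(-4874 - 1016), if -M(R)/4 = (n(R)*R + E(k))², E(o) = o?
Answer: -108/155 ≈ -0.69677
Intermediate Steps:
M(R) = -4*R⁴ (M(R) = -4*(R*R + 0)² = -4*(R² + 0)² = -4*R⁴)
(4253 + (-5 + M(1/(-1 + 0))*36))/(-4874 - 1016) = (4253 + (-5 - 4/(-1 + 0)⁴*36))/(-4874 - 1016) = (4253 + (-5 - 4*(1/(-1))⁴*36))/(-5890) = (4253 + (-5 - 4*(-1)⁴*36))*(-1/5890) = (4253 + (-5 - 4*1*36))*(-1/5890) = (4253 + (-5 - 4*36))*(-1/5890) = (4253 + (-5 - 144))*(-1/5890) = (4253 - 149)*(-1/5890) = 4104*(-1/5890) = -108/155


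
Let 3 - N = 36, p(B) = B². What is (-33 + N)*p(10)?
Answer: -6600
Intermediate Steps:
N = -33 (N = 3 - 1*36 = 3 - 36 = -33)
(-33 + N)*p(10) = (-33 - 33)*10² = -66*100 = -6600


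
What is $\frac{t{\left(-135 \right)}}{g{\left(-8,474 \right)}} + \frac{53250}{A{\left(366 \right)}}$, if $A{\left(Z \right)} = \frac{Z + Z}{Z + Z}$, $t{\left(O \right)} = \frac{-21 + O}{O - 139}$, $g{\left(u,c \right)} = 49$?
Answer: $\frac{357467328}{6713} \approx 53250.0$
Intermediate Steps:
$t{\left(O \right)} = \frac{-21 + O}{-139 + O}$
$A{\left(Z \right)} = 1$ ($A{\left(Z \right)} = \frac{2 Z}{2 Z} = 2 Z \frac{1}{2 Z} = 1$)
$\frac{t{\left(-135 \right)}}{g{\left(-8,474 \right)}} + \frac{53250}{A{\left(366 \right)}} = \frac{\frac{1}{-139 - 135} \left(-21 - 135\right)}{49} + \frac{53250}{1} = \frac{1}{-274} \left(-156\right) \frac{1}{49} + 53250 \cdot 1 = \left(- \frac{1}{274}\right) \left(-156\right) \frac{1}{49} + 53250 = \frac{78}{137} \cdot \frac{1}{49} + 53250 = \frac{78}{6713} + 53250 = \frac{357467328}{6713}$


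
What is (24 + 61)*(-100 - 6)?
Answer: -9010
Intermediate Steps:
(24 + 61)*(-100 - 6) = 85*(-106) = -9010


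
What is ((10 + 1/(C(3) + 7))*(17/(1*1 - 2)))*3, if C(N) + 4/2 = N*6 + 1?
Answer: -4097/8 ≈ -512.13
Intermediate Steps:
C(N) = -1 + 6*N (C(N) = -2 + (N*6 + 1) = -2 + (6*N + 1) = -2 + (1 + 6*N) = -1 + 6*N)
((10 + 1/(C(3) + 7))*(17/(1*1 - 2)))*3 = ((10 + 1/((-1 + 6*3) + 7))*(17/(1*1 - 2)))*3 = ((10 + 1/((-1 + 18) + 7))*(17/(1 - 2)))*3 = ((10 + 1/(17 + 7))*(17/(-1)))*3 = ((10 + 1/24)*(17*(-1)))*3 = ((10 + 1/24)*(-17))*3 = ((241/24)*(-17))*3 = -4097/24*3 = -4097/8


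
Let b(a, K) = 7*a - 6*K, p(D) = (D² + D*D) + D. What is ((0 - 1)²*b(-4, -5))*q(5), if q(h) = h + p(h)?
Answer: 120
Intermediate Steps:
p(D) = D + 2*D² (p(D) = (D² + D²) + D = 2*D² + D = D + 2*D²)
b(a, K) = -6*K + 7*a
q(h) = h + h*(1 + 2*h)
((0 - 1)²*b(-4, -5))*q(5) = ((0 - 1)²*(-6*(-5) + 7*(-4)))*(2*5*(1 + 5)) = ((-1)²*(30 - 28))*(2*5*6) = (1*2)*60 = 2*60 = 120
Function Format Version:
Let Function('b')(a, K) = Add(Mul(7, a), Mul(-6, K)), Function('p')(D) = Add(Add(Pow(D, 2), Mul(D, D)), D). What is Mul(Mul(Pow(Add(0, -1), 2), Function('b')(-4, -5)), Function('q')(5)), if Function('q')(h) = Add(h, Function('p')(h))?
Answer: 120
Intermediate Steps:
Function('p')(D) = Add(D, Mul(2, Pow(D, 2))) (Function('p')(D) = Add(Add(Pow(D, 2), Pow(D, 2)), D) = Add(Mul(2, Pow(D, 2)), D) = Add(D, Mul(2, Pow(D, 2))))
Function('b')(a, K) = Add(Mul(-6, K), Mul(7, a))
Function('q')(h) = Add(h, Mul(h, Add(1, Mul(2, h))))
Mul(Mul(Pow(Add(0, -1), 2), Function('b')(-4, -5)), Function('q')(5)) = Mul(Mul(Pow(Add(0, -1), 2), Add(Mul(-6, -5), Mul(7, -4))), Mul(2, 5, Add(1, 5))) = Mul(Mul(Pow(-1, 2), Add(30, -28)), Mul(2, 5, 6)) = Mul(Mul(1, 2), 60) = Mul(2, 60) = 120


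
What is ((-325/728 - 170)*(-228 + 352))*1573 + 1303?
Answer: -465424593/14 ≈ -3.3245e+7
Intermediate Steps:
((-325/728 - 170)*(-228 + 352))*1573 + 1303 = ((-325*1/728 - 170)*124)*1573 + 1303 = ((-25/56 - 170)*124)*1573 + 1303 = -9545/56*124*1573 + 1303 = -295895/14*1573 + 1303 = -465442835/14 + 1303 = -465424593/14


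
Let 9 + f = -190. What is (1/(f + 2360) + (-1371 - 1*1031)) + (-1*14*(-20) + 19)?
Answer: -4544582/2161 ≈ -2103.0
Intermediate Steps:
f = -199 (f = -9 - 190 = -199)
(1/(f + 2360) + (-1371 - 1*1031)) + (-1*14*(-20) + 19) = (1/(-199 + 2360) + (-1371 - 1*1031)) + (-1*14*(-20) + 19) = (1/2161 + (-1371 - 1031)) + (-14*(-20) + 19) = (1/2161 - 2402) + (280 + 19) = -5190721/2161 + 299 = -4544582/2161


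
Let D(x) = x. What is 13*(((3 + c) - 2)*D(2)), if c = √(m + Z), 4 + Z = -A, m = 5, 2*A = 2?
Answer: 26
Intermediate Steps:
A = 1 (A = (½)*2 = 1)
Z = -5 (Z = -4 - 1*1 = -4 - 1 = -5)
c = 0 (c = √(5 - 5) = √0 = 0)
13*(((3 + c) - 2)*D(2)) = 13*(((3 + 0) - 2)*2) = 13*((3 - 2)*2) = 13*(1*2) = 13*2 = 26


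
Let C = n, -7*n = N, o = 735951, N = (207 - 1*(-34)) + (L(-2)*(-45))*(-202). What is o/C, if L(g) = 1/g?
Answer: 5151657/4304 ≈ 1196.9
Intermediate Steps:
N = -4304 (N = (207 - 1*(-34)) + (-45/(-2))*(-202) = (207 + 34) - 1/2*(-45)*(-202) = 241 + (45/2)*(-202) = 241 - 4545 = -4304)
n = 4304/7 (n = -1/7*(-4304) = 4304/7 ≈ 614.86)
C = 4304/7 ≈ 614.86
o/C = 735951/(4304/7) = 735951*(7/4304) = 5151657/4304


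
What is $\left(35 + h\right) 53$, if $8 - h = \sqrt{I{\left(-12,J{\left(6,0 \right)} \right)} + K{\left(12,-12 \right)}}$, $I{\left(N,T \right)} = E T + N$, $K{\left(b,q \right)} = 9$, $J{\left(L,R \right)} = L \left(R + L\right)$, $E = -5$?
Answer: $2279 - 53 i \sqrt{183} \approx 2279.0 - 716.97 i$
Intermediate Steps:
$J{\left(L,R \right)} = L \left(L + R\right)$
$I{\left(N,T \right)} = N - 5 T$ ($I{\left(N,T \right)} = - 5 T + N = N - 5 T$)
$h = 8 - i \sqrt{183}$ ($h = 8 - \sqrt{\left(-12 - 5 \cdot 6 \left(6 + 0\right)\right) + 9} = 8 - \sqrt{\left(-12 - 5 \cdot 6 \cdot 6\right) + 9} = 8 - \sqrt{\left(-12 - 180\right) + 9} = 8 - \sqrt{-192 + 9} = 8 - \sqrt{-183} = 8 - i \sqrt{183} \approx 8.0 - 13.528 i$)
$\left(35 + h\right) 53 = \left(35 + \left(8 - i \sqrt{183}\right)\right) 53 = \left(43 - i \sqrt{183}\right) 53 = 2279 - 53 i \sqrt{183}$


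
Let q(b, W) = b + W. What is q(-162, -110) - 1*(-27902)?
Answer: 27630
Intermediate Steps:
q(b, W) = W + b
q(-162, -110) - 1*(-27902) = (-110 - 162) - 1*(-27902) = -272 + 27902 = 27630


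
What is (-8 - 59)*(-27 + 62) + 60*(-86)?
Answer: -7505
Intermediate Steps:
(-8 - 59)*(-27 + 62) + 60*(-86) = -67*35 - 5160 = -2345 - 5160 = -7505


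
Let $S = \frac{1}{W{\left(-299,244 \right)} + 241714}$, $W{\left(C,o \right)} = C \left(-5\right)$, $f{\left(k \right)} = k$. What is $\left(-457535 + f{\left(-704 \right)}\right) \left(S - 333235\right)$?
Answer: $\frac{37138323944728246}{243209} \approx 1.527 \cdot 10^{11}$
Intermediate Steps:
$W{\left(C,o \right)} = - 5 C$
$S = \frac{1}{243209}$ ($S = \frac{1}{\left(-5\right) \left(-299\right) + 241714} = \frac{1}{1495 + 241714} = \frac{1}{243209} \approx 4.1117 \cdot 10^{-6}$)
$\left(-457535 + f{\left(-704 \right)}\right) \left(S - 333235\right) = \left(-457535 - 704\right) \left(\frac{1}{243209} - 333235\right) = \left(-458239\right) \left(- \frac{81045751114}{243209}\right) = \frac{37138323944728246}{243209}$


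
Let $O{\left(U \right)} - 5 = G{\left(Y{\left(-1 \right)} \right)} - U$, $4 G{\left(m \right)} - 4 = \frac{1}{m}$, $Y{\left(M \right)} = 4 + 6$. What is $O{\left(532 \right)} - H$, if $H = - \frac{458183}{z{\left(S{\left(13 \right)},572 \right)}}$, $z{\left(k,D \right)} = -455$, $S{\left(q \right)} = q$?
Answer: $- \frac{5580013}{3640} \approx -1533.0$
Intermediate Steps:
$Y{\left(M \right)} = 10$
$G{\left(m \right)} = 1 + \frac{1}{4 m}$
$O{\left(U \right)} = \frac{241}{40} - U$ ($O{\left(U \right)} = 5 - \left(U - \frac{\frac{1}{4} + 10}{10}\right) = 5 - \left(- \frac{41}{40} + U\right) = \frac{241}{40} - U$)
$H = \frac{458183}{455}$ ($H = - \frac{458183}{-455} = \left(-458183\right) \left(- \frac{1}{455}\right) = \frac{458183}{455} \approx 1007.0$)
$O{\left(532 \right)} - H = \left(\frac{241}{40} - 532\right) - \frac{458183}{455} = - \frac{21039}{40} - \frac{458183}{455} = - \frac{5580013}{3640}$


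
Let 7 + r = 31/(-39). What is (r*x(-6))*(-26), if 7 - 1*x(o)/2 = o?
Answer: 15808/3 ≈ 5269.3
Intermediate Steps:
x(o) = 14 - 2*o
r = -304/39 (r = -7 + 31/(-39) = -7 + 31*(-1/39) = -7 - 31/39 = -304/39 ≈ -7.7949)
(r*x(-6))*(-26) = -304*(14 - 2*(-6))/39*(-26) = -304*(14 + 12)/39*(-26) = -304/39*26*(-26) = -608/3*(-26) = 15808/3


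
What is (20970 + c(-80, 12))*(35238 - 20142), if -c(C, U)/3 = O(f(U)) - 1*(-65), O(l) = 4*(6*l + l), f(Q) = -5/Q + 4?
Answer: 309075504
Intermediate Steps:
f(Q) = 4 - 5/Q
O(l) = 28*l (O(l) = 4*(7*l) = 28*l)
c(C, U) = -531 + 420/U (c(C, U) = -3*(28*(4 - 5/U) - 1*(-65)) = -3*((112 - 140/U) + 65) = -3*(177 - 140/U) = -531 + 420/U)
(20970 + c(-80, 12))*(35238 - 20142) = (20970 + (-531 + 420/12))*(35238 - 20142) = (20970 + (-531 + 420*(1/12)))*15096 = (20970 + (-531 + 35))*15096 = (20970 - 496)*15096 = 20474*15096 = 309075504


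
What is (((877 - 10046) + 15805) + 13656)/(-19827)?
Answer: -6764/6609 ≈ -1.0235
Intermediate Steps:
(((877 - 10046) + 15805) + 13656)/(-19827) = ((-9169 + 15805) + 13656)*(-1/19827) = (6636 + 13656)*(-1/19827) = 20292*(-1/19827) = -6764/6609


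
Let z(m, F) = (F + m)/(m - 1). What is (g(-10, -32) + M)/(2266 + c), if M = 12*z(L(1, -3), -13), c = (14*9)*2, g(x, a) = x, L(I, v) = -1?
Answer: 37/1259 ≈ 0.029388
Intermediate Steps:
z(m, F) = (F + m)/(-1 + m)
c = 252 (c = 126*2 = 252)
M = 84 (M = 12*((-13 - 1)/(-1 - 1)) = 12*(-14/(-2)) = 12*(-½*(-14)) = 12*7 = 84)
(g(-10, -32) + M)/(2266 + c) = (-10 + 84)/(2266 + 252) = 74/2518 = 74*(1/2518) = 37/1259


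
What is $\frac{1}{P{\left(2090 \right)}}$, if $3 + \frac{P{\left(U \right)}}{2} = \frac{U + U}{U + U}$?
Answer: $- \frac{1}{4} \approx -0.25$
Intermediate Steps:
$P{\left(U \right)} = -4$ ($P{\left(U \right)} = -6 + 2 \frac{U + U}{U + U} = -6 + 2 \frac{2 U}{2 U} = -6 + 2 \cdot 2 U \frac{1}{2 U} = -6 + 2 \cdot 1 = -6 + 2 = -4$)
$\frac{1}{P{\left(2090 \right)}} = \frac{1}{-4} = - \frac{1}{4}$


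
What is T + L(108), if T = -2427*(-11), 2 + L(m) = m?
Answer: 26803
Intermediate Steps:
L(m) = -2 + m
T = 26697 (T = -1*(-26697) = 26697)
T + L(108) = 26697 + (-2 + 108) = 26697 + 106 = 26803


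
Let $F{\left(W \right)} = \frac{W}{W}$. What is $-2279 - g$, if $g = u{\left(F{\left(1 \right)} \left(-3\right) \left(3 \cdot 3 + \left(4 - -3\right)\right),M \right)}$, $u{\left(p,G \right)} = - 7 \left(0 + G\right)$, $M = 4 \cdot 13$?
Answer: $-1915$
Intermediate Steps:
$F{\left(W \right)} = 1$
$M = 52$
$u{\left(p,G \right)} = - 7 G$
$g = -364$ ($g = \left(-7\right) 52 = -364$)
$-2279 - g = -2279 - -364 = -2279 + 364 = -1915$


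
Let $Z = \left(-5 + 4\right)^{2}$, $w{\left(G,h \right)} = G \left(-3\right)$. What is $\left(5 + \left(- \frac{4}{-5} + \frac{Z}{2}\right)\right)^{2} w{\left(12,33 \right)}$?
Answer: $- \frac{35721}{25} \approx -1428.8$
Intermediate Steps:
$w{\left(G,h \right)} = - 3 G$
$Z = 1$ ($Z = \left(-1\right)^{2} = 1$)
$\left(5 + \left(- \frac{4}{-5} + \frac{Z}{2}\right)\right)^{2} w{\left(12,33 \right)} = \left(5 + \left(- \frac{4}{-5} + 1 \cdot \frac{1}{2}\right)\right)^{2} \left(\left(-3\right) 12\right) = \left(5 + \left(\left(-4\right) \left(- \frac{1}{5}\right) + 1 \cdot \frac{1}{2}\right)\right)^{2} \left(-36\right) = \left(5 + \left(\frac{4}{5} + \frac{1}{2}\right)\right)^{2} \left(-36\right) = \left(5 + \frac{13}{10}\right)^{2} \left(-36\right) = \left(\frac{63}{10}\right)^{2} \left(-36\right) = \frac{3969}{100} \left(-36\right) = - \frac{35721}{25}$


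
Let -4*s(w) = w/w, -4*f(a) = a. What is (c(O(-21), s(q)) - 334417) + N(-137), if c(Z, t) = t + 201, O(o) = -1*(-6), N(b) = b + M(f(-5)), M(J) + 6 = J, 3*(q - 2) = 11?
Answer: -334358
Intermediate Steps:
q = 17/3 (q = 2 + (⅓)*11 = 2 + 11/3 = 17/3 ≈ 5.6667)
f(a) = -a/4
M(J) = -6 + J
s(w) = -¼ (s(w) = -w/(4*w) = -¼*1 = -¼)
N(b) = -19/4 + b (N(b) = b + (-6 - ¼*(-5)) = b + (-6 + 5/4) = b - 19/4 = -19/4 + b)
O(o) = 6
c(Z, t) = 201 + t
(c(O(-21), s(q)) - 334417) + N(-137) = ((201 - ¼) - 334417) + (-19/4 - 137) = (803/4 - 334417) - 567/4 = -1336865/4 - 567/4 = -334358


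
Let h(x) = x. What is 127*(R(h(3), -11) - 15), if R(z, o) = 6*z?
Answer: 381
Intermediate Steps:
127*(R(h(3), -11) - 15) = 127*(6*3 - 15) = 127*(18 - 15) = 127*3 = 381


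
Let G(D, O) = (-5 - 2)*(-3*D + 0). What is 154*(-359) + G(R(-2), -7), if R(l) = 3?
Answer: -55223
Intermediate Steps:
G(D, O) = 21*D (G(D, O) = -(-21)*D = 21*D)
154*(-359) + G(R(-2), -7) = 154*(-359) + 21*3 = -55286 + 63 = -55223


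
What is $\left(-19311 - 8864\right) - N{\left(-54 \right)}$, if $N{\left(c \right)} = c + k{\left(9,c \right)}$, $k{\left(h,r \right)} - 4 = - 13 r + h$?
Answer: $-28836$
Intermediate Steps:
$k{\left(h,r \right)} = 4 + h - 13 r$ ($k{\left(h,r \right)} = 4 + \left(- 13 r + h\right) = 4 + \left(h - 13 r\right) = 4 + h - 13 r$)
$N{\left(c \right)} = 13 - 12 c$ ($N{\left(c \right)} = c + \left(4 + 9 - 13 c\right) = c - \left(-13 + 13 c\right) = 13 - 12 c$)
$\left(-19311 - 8864\right) - N{\left(-54 \right)} = \left(-19311 - 8864\right) - \left(13 - -648\right) = \left(-19311 - 8864\right) - \left(13 + 648\right) = -28175 - 661 = -28836$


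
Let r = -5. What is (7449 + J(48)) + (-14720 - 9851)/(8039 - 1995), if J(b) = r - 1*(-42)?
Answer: 45220813/6044 ≈ 7481.9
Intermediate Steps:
J(b) = 37 (J(b) = -5 - 1*(-42) = -5 + 42 = 37)
(7449 + J(48)) + (-14720 - 9851)/(8039 - 1995) = (7449 + 37) + (-14720 - 9851)/(8039 - 1995) = 7486 - 24571/6044 = 45220813/6044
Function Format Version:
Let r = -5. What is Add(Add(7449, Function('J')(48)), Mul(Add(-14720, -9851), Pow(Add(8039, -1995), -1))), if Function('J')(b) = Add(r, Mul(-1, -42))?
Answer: Rational(45220813, 6044) ≈ 7481.9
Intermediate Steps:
Function('J')(b) = 37 (Function('J')(b) = Add(-5, Mul(-1, -42)) = Add(-5, 42) = 37)
Add(Add(7449, Function('J')(48)), Mul(Add(-14720, -9851), Pow(Add(8039, -1995), -1))) = Add(Add(7449, 37), Mul(Add(-14720, -9851), Pow(Add(8039, -1995), -1))) = Add(7486, Mul(-24571, Pow(6044, -1))) = Add(7486, Mul(-24571, Rational(1, 6044))) = Add(7486, Rational(-24571, 6044)) = Rational(45220813, 6044)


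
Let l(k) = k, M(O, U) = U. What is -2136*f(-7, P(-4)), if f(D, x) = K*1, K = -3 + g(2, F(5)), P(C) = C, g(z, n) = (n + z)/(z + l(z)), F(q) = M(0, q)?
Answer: 2670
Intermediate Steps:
F(q) = q
g(z, n) = (n + z)/(2*z) (g(z, n) = (n + z)/(z + z) = (n + z)/((2*z)) = (n + z)*(1/(2*z)) = (n + z)/(2*z))
K = -5/4 (K = -3 + (1/2)*(5 + 2)/2 = -3 + (1/2)*(1/2)*7 = -3 + 7/4 = -5/4 ≈ -1.2500)
f(D, x) = -5/4 (f(D, x) = -5/4*1 = -5/4)
-2136*f(-7, P(-4)) = -2136*(-5/4) = 2670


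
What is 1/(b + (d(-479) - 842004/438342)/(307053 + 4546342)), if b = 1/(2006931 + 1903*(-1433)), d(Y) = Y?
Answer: -255317735595339020/25653902273831 ≈ -9952.4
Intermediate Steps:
b = -1/720068 (b = 1/(2006931 - 2726999) = 1/(-720068) = -1/720068 ≈ -1.3888e-6)
1/(b + (d(-479) - 842004/438342)/(307053 + 4546342)) = 1/(-1/720068 + (-479 - 842004/438342)/(307053 + 4546342)) = 1/(-1/720068 + (-479 - 842004*1/438342)/4853395) = 1/(-1/720068 + (-479 - 140334/73057)*(1/4853395)) = 1/(-1/720068 - 35134637/73057*1/4853395) = 1/(-1/720068 - 35134637/354574478515) = 1/(-25653902273831/255317735595339020) = -255317735595339020/25653902273831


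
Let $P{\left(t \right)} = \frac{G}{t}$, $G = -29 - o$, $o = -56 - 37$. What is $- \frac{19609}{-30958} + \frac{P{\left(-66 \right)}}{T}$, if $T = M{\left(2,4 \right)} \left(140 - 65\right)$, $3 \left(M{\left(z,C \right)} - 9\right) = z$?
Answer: $\frac{468154669}{740670150} \approx 0.63207$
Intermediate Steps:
$o = -93$
$M{\left(z,C \right)} = 9 + \frac{z}{3}$
$G = 64$ ($G = -29 - -93 = -29 + 93 = 64$)
$T = 725$ ($T = \left(9 + \frac{1}{3} \cdot 2\right) \left(140 - 65\right) = \left(9 + \frac{2}{3}\right) 75 = \frac{29}{3} \cdot 75 = 725$)
$P{\left(t \right)} = \frac{64}{t}$
$- \frac{19609}{-30958} + \frac{P{\left(-66 \right)}}{T} = - \frac{19609}{-30958} + \frac{64 \frac{1}{-66}}{725} = \left(-19609\right) \left(- \frac{1}{30958}\right) + 64 \left(- \frac{1}{66}\right) \frac{1}{725} = \frac{19609}{30958} - \frac{32}{23925} = \frac{468154669}{740670150}$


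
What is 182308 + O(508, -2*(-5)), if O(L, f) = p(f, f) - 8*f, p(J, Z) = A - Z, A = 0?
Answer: 182218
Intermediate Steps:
p(J, Z) = -Z (p(J, Z) = 0 - Z = -Z)
O(L, f) = -9*f (O(L, f) = -f - 8*f = -9*f)
182308 + O(508, -2*(-5)) = 182308 - (-18)*(-5) = 182308 - 9*10 = 182308 - 90 = 182218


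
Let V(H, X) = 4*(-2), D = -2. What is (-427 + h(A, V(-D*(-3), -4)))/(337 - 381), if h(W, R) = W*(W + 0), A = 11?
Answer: 153/22 ≈ 6.9545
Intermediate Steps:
V(H, X) = -8
h(W, R) = W² (h(W, R) = W*W = W²)
(-427 + h(A, V(-D*(-3), -4)))/(337 - 381) = (-427 + 11²)/(337 - 381) = (-427 + 121)/(-44) = -306*(-1/44) = 153/22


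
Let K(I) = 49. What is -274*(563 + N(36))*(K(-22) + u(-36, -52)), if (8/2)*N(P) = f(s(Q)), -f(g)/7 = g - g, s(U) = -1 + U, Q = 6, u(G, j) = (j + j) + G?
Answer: 14037842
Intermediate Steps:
u(G, j) = G + 2*j (u(G, j) = 2*j + G = G + 2*j)
f(g) = 0 (f(g) = -7*(g - g) = -7*0 = 0)
N(P) = 0 (N(P) = (¼)*0 = 0)
-274*(563 + N(36))*(K(-22) + u(-36, -52)) = -274*(563 + 0)*(49 + (-36 + 2*(-52))) = -154262*(49 + (-36 - 104)) = -154262*(49 - 140) = -154262*(-91) = -274*(-51233) = 14037842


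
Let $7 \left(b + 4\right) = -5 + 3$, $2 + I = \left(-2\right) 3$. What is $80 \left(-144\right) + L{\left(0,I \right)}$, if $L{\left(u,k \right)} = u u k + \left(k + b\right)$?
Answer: $- \frac{80726}{7} \approx -11532.0$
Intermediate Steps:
$I = -8$ ($I = -2 - 6 = -8$)
$b = - \frac{30}{7}$ ($b = -4 + \frac{-5 + 3}{7} = -4 + \frac{1}{7} \left(-2\right) = -4 - \frac{2}{7} = - \frac{30}{7} \approx -4.2857$)
$L{\left(u,k \right)} = - \frac{30}{7} + k + k u^{2}$ ($L{\left(u,k \right)} = u u k + \left(k - \frac{30}{7}\right) = u^{2} k + \left(- \frac{30}{7} + k\right) = k u^{2} + \left(- \frac{30}{7} + k\right) = - \frac{30}{7} + k + k u^{2}$)
$80 \left(-144\right) + L{\left(0,I \right)} = 80 \left(-144\right) - \left(\frac{86}{7} + 0\right) = -11520 - \frac{86}{7} = - \frac{80726}{7}$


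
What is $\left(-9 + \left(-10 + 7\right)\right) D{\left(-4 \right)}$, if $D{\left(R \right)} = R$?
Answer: $48$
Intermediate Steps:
$\left(-9 + \left(-10 + 7\right)\right) D{\left(-4 \right)} = \left(-9 + \left(-10 + 7\right)\right) \left(-4\right) = \left(-9 - 3\right) \left(-4\right) = \left(-12\right) \left(-4\right) = 48$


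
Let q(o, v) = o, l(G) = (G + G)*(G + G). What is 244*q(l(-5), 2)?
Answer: 24400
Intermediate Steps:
l(G) = 4*G² (l(G) = (2*G)*(2*G) = 4*G²)
244*q(l(-5), 2) = 244*(4*(-5)²) = 244*(4*25) = 244*100 = 24400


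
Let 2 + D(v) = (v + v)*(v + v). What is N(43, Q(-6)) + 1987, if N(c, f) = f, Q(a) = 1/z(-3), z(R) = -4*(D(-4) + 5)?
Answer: 532515/268 ≈ 1987.0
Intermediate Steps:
D(v) = -2 + 4*v**2 (D(v) = -2 + (v + v)*(v + v) = -2 + (2*v)*(2*v) = -2 + 4*v**2)
z(R) = -268 (z(R) = -4*((-2 + 4*(-4)**2) + 5) = -4*((-2 + 4*16) + 5) = -4*((-2 + 64) + 5) = -4*(62 + 5) = -4*67 = -268)
Q(a) = -1/268 (Q(a) = 1/(-268) = -1/268)
N(43, Q(-6)) + 1987 = -1/268 + 1987 = 532515/268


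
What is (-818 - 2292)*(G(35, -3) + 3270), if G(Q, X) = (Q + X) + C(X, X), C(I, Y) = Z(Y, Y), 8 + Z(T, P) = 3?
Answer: -10253670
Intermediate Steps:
Z(T, P) = -5 (Z(T, P) = -8 + 3 = -5)
C(I, Y) = -5
G(Q, X) = -5 + Q + X (G(Q, X) = (Q + X) - 5 = -5 + Q + X)
(-818 - 2292)*(G(35, -3) + 3270) = (-818 - 2292)*((-5 + 35 - 3) + 3270) = -3110*(27 + 3270) = -3110*3297 = -10253670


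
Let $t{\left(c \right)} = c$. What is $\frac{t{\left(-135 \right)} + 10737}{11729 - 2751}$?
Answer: $\frac{5301}{4489} \approx 1.1809$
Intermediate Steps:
$\frac{t{\left(-135 \right)} + 10737}{11729 - 2751} = \frac{-135 + 10737}{11729 - 2751} = \frac{10602}{8978} = 10602 \cdot \frac{1}{8978} = \frac{5301}{4489}$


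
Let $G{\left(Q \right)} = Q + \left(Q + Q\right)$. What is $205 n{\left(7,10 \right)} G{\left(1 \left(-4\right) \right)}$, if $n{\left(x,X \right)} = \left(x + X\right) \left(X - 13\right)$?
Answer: $125460$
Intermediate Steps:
$n{\left(x,X \right)} = \left(-13 + X\right) \left(X + x\right)$ ($n{\left(x,X \right)} = \left(X + x\right) \left(-13 + X\right) = \left(-13 + X\right) \left(X + x\right)$)
$G{\left(Q \right)} = 3 Q$ ($G{\left(Q \right)} = Q + 2 Q = 3 Q$)
$205 n{\left(7,10 \right)} G{\left(1 \left(-4\right) \right)} = 205 \left(10^{2} - 130 - 91 + 10 \cdot 7\right) 3 \cdot 1 \left(-4\right) = 205 \left(100 - 130 - 91 + 70\right) 3 \left(-4\right) = 205 \left(-51\right) \left(-12\right) = \left(-10455\right) \left(-12\right) = 125460$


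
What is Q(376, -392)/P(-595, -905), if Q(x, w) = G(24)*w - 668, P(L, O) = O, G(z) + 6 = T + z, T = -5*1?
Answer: 5764/905 ≈ 6.3691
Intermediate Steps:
T = -5
G(z) = -11 + z (G(z) = -6 + (-5 + z) = -11 + z)
Q(x, w) = -668 + 13*w (Q(x, w) = (-11 + 24)*w - 668 = 13*w - 668 = -668 + 13*w)
Q(376, -392)/P(-595, -905) = (-668 + 13*(-392))/(-905) = (-668 - 5096)*(-1/905) = -5764*(-1/905) = 5764/905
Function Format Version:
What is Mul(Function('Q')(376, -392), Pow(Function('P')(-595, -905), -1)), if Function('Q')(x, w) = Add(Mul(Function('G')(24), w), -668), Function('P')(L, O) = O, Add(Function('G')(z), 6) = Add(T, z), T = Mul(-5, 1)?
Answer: Rational(5764, 905) ≈ 6.3691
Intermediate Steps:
T = -5
Function('G')(z) = Add(-11, z) (Function('G')(z) = Add(-6, Add(-5, z)) = Add(-11, z))
Function('Q')(x, w) = Add(-668, Mul(13, w)) (Function('Q')(x, w) = Add(Mul(Add(-11, 24), w), -668) = Add(Mul(13, w), -668) = Add(-668, Mul(13, w)))
Mul(Function('Q')(376, -392), Pow(Function('P')(-595, -905), -1)) = Mul(Add(-668, Mul(13, -392)), Pow(-905, -1)) = Mul(Add(-668, -5096), Rational(-1, 905)) = Mul(-5764, Rational(-1, 905)) = Rational(5764, 905)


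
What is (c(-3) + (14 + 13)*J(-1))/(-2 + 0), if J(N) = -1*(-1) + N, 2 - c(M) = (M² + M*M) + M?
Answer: 13/2 ≈ 6.5000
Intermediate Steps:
c(M) = 2 - M - 2*M² (c(M) = 2 - ((M² + M*M) + M) = 2 - ((M² + M²) + M) = 2 - (2*M² + M) = 2 - (M + 2*M²) = 2 + (-M - 2*M²) = 2 - M - 2*M²)
J(N) = 1 + N
(c(-3) + (14 + 13)*J(-1))/(-2 + 0) = ((2 - 1*(-3) - 2*(-3)²) + (14 + 13)*(1 - 1))/(-2 + 0) = ((2 + 3 - 2*9) + 27*0)/(-2) = ((2 + 3 - 18) + 0)*(-½) = (-13 + 0)*(-½) = -13*(-½) = 13/2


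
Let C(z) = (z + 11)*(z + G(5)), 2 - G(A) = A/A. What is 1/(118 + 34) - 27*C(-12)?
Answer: -45143/152 ≈ -296.99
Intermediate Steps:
G(A) = 1 (G(A) = 2 - A/A = 2 - 1*1 = 2 - 1 = 1)
C(z) = (1 + z)*(11 + z) (C(z) = (z + 11)*(z + 1) = (11 + z)*(1 + z) = (1 + z)*(11 + z))
1/(118 + 34) - 27*C(-12) = 1/(118 + 34) - 27*(11 + (-12)² + 12*(-12)) = 1/152 - 27*(11 + 144 - 144) = 1/152 - 27*11 = 1/152 - 297 = -45143/152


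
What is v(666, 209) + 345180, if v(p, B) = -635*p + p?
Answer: -77064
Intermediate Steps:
v(p, B) = -634*p
v(666, 209) + 345180 = -634*666 + 345180 = -422244 + 345180 = -77064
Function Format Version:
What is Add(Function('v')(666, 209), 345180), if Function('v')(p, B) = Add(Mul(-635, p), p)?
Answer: -77064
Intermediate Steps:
Function('v')(p, B) = Mul(-634, p)
Add(Function('v')(666, 209), 345180) = Add(Mul(-634, 666), 345180) = Add(-422244, 345180) = -77064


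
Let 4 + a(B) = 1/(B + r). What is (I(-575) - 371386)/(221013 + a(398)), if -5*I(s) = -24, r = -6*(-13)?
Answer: -883887256/526001425 ≈ -1.6804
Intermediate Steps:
r = 78
a(B) = -4 + 1/(78 + B) (a(B) = -4 + 1/(B + 78) = -4 + 1/(78 + B))
I(s) = 24/5 (I(s) = -⅕*(-24) = 24/5)
(I(-575) - 371386)/(221013 + a(398)) = (24/5 - 371386)/(221013 + (-311 - 4*398)/(78 + 398)) = -1856906/(5*(221013 + (-311 - 1592)/476)) = -1856906/(5*(221013 + (1/476)*(-1903))) = -1856906/(5*(221013 - 1903/476)) = -1856906/(5*105200285/476) = -1856906/5*476/105200285 = -883887256/526001425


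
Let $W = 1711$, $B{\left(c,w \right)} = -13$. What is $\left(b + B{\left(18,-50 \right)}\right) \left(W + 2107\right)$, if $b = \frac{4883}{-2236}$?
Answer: $- \frac{64812459}{1118} \approx -57972.0$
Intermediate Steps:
$b = - \frac{4883}{2236}$ ($b = 4883 \left(- \frac{1}{2236}\right) = - \frac{4883}{2236} \approx -2.1838$)
$\left(b + B{\left(18,-50 \right)}\right) \left(W + 2107\right) = \left(- \frac{4883}{2236} - 13\right) \left(1711 + 2107\right) = \left(- \frac{33951}{2236}\right) 3818 = - \frac{64812459}{1118}$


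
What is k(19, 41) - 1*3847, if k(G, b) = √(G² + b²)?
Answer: -3847 + √2042 ≈ -3801.8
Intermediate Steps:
k(19, 41) - 1*3847 = √(19² + 41²) - 1*3847 = √(361 + 1681) - 3847 = √2042 - 3847 = -3847 + √2042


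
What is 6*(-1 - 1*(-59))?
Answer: 348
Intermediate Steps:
6*(-1 - 1*(-59)) = 6*(-1 + 59) = 6*58 = 348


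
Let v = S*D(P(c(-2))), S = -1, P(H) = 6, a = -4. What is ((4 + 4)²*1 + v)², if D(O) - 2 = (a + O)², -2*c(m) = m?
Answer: 3364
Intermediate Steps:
c(m) = -m/2
D(O) = 2 + (-4 + O)²
v = -6 (v = -(2 + (-4 + 6)²) = -(2 + 2²) = -(2 + 4) = -1*6 = -6)
((4 + 4)²*1 + v)² = ((4 + 4)²*1 - 6)² = (8²*1 - 6)² = (64*1 - 6)² = (64 - 6)² = 58² = 3364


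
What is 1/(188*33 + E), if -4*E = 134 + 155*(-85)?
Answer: 4/37857 ≈ 0.00010566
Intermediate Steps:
E = 13041/4 (E = -(134 + 155*(-85))/4 = -(134 - 13175)/4 = -¼*(-13041) = 13041/4 ≈ 3260.3)
1/(188*33 + E) = 1/(188*33 + 13041/4) = 1/(6204 + 13041/4) = 1/(37857/4) = 4/37857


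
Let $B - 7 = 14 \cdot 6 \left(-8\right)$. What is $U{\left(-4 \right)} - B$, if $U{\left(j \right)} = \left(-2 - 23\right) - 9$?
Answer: $631$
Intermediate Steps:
$B = -665$ ($B = 7 + 14 \cdot 6 \left(-8\right) = 7 + 84 \left(-8\right) = 7 - 672 = -665$)
$U{\left(j \right)} = -34$ ($U{\left(j \right)} = -25 - 9 = -34$)
$U{\left(-4 \right)} - B = -34 - -665 = -34 + 665 = 631$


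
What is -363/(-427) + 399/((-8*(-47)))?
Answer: 306861/160552 ≈ 1.9113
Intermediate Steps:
-363/(-427) + 399/((-8*(-47))) = -363*(-1/427) + 399/376 = 363/427 + 399*(1/376) = 363/427 + 399/376 = 306861/160552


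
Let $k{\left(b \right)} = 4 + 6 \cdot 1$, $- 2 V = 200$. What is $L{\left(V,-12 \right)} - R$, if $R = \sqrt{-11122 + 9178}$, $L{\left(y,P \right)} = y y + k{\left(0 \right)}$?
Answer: $10010 - 18 i \sqrt{6} \approx 10010.0 - 44.091 i$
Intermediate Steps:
$V = -100$ ($V = \left(- \frac{1}{2}\right) 200 = -100$)
$k{\left(b \right)} = 10$ ($k{\left(b \right)} = 4 + 6 = 10$)
$L{\left(y,P \right)} = 10 + y^{2}$ ($L{\left(y,P \right)} = y y + 10 = y^{2} + 10 = 10 + y^{2}$)
$R = 18 i \sqrt{6}$ ($R = \sqrt{-1944} = 18 i \sqrt{6} \approx 44.091 i$)
$L{\left(V,-12 \right)} - R = \left(10 + \left(-100\right)^{2}\right) - 18 i \sqrt{6} = \left(10 + 10000\right) - 18 i \sqrt{6} = 10010 - 18 i \sqrt{6}$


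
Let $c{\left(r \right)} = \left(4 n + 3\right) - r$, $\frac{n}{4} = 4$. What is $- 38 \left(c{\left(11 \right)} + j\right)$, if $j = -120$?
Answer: $2432$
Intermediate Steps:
$n = 16$ ($n = 4 \cdot 4 = 16$)
$c{\left(r \right)} = 67 - r$ ($c{\left(r \right)} = \left(4 \cdot 16 + 3\right) - r = \left(64 + 3\right) - r = 67 - r$)
$- 38 \left(c{\left(11 \right)} + j\right) = - 38 \left(\left(67 - 11\right) - 120\right) = - 38 \left(56 - 120\right) = \left(-38\right) \left(-64\right) = 2432$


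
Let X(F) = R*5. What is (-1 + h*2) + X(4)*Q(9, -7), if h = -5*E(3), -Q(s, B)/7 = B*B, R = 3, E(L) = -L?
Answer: -5116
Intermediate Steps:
Q(s, B) = -7*B**2 (Q(s, B) = -7*B*B = -7*B**2)
X(F) = 15 (X(F) = 3*5 = 15)
h = 15 (h = -(-5)*3 = -5*(-3) = 15)
(-1 + h*2) + X(4)*Q(9, -7) = (-1 + 15*2) + 15*(-7*(-7)**2) = (-1 + 30) + 15*(-7*49) = 29 + 15*(-343) = 29 - 5145 = -5116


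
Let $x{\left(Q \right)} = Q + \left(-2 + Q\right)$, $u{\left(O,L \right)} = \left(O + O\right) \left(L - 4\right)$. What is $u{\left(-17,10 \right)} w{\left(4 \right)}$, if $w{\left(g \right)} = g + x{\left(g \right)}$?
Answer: $-2040$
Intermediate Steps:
$u{\left(O,L \right)} = 2 O \left(-4 + L\right)$
$x{\left(Q \right)} = -2 + 2 Q$
$w{\left(g \right)} = -2 + 3 g$ ($w{\left(g \right)} = g + \left(-2 + 2 g\right) = -2 + 3 g$)
$u{\left(-17,10 \right)} w{\left(4 \right)} = 2 \left(-17\right) \left(-4 + 10\right) \left(-2 + 3 \cdot 4\right) = 2 \left(-17\right) 6 \left(-2 + 12\right) = \left(-204\right) 10 = -2040$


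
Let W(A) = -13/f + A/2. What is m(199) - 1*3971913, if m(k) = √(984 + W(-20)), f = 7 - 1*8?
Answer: -3971913 + √987 ≈ -3.9719e+6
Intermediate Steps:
f = -1 (f = 7 - 8 = -1)
W(A) = 13 + A/2 (W(A) = -13/(-1) + A/2 = -13*(-1) + A*(½) = 13 + A/2)
m(k) = √987 (m(k) = √(984 + (13 + (½)*(-20))) = √(984 + (13 - 10)) = √(984 + 3) = √987)
m(199) - 1*3971913 = √987 - 1*3971913 = √987 - 3971913 = -3971913 + √987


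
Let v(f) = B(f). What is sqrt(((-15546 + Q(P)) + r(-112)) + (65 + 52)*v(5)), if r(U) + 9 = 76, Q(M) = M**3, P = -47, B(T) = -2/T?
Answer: 2*I*sqrt(745930)/5 ≈ 345.47*I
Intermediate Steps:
v(f) = -2/f
r(U) = 67 (r(U) = -9 + 76 = 67)
sqrt(((-15546 + Q(P)) + r(-112)) + (65 + 52)*v(5)) = sqrt(((-15546 + (-47)**3) + 67) + (65 + 52)*(-2/5)) = sqrt(((-15546 - 103823) + 67) + 117*(-2*1/5)) = sqrt((-119369 + 67) + 117*(-2/5)) = sqrt(-119302 - 234/5) = sqrt(-596744/5) = 2*I*sqrt(745930)/5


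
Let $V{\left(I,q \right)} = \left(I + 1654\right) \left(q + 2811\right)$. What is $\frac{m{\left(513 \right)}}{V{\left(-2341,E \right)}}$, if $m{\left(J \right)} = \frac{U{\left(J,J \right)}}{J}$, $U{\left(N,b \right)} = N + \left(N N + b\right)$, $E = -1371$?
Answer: $- \frac{103}{197856} \approx -0.00052058$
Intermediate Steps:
$V{\left(I,q \right)} = \left(1654 + I\right) \left(2811 + q\right)$
$U{\left(N,b \right)} = N + b + N^{2}$ ($U{\left(N,b \right)} = N + \left(N^{2} + b\right) = N + \left(b + N^{2}\right) = N + b + N^{2}$)
$m{\left(J \right)} = \frac{J^{2} + 2 J}{J}$ ($m{\left(J \right)} = \frac{J + J + J^{2}}{J} = \frac{J^{2} + 2 J}{J}$)
$\frac{m{\left(513 \right)}}{V{\left(-2341,E \right)}} = \frac{2 + 513}{4649394 + 1654 \left(-1371\right) + 2811 \left(-2341\right) - -3209511} = \frac{515}{4649394 - 2267634 - 6580551 + 3209511} = \frac{515}{-989280} = 515 \left(- \frac{1}{989280}\right) = - \frac{103}{197856}$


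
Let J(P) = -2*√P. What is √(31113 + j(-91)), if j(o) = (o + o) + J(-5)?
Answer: √(30931 - 2*I*√5) ≈ 175.87 - 0.013*I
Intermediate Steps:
j(o) = 2*o - 2*I*√5 (j(o) = (o + o) - 2*I*√5 = 2*o - 2*I*√5)
√(31113 + j(-91)) = √(31113 + (2*(-91) - 2*I*√5)) = √(31113 + (-182 - 2*I*√5)) = √(30931 - 2*I*√5)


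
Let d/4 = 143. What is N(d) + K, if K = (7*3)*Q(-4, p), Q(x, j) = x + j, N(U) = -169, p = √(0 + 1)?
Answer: -232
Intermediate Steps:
d = 572 (d = 4*143 = 572)
p = 1 (p = √1 = 1)
Q(x, j) = j + x
K = -63 (K = (7*3)*(1 - 4) = 21*(-3) = -63)
N(d) + K = -169 - 63 = -232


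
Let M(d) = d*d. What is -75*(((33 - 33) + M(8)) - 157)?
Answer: 6975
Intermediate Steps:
M(d) = d²
-75*(((33 - 33) + M(8)) - 157) = -75*(((33 - 33) + 8²) - 157) = -75*((0 + 64) - 157) = -75*(64 - 157) = -75*(-93) = 6975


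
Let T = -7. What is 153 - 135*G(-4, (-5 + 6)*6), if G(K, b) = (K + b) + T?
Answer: 828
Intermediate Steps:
G(K, b) = -7 + K + b (G(K, b) = (K + b) - 7 = -7 + K + b)
153 - 135*G(-4, (-5 + 6)*6) = 153 - 135*(-7 - 4 + (-5 + 6)*6) = 153 - 135*(-7 - 4 + 1*6) = 153 - 135*(-7 - 4 + 6) = 153 - 135*(-5) = 153 + 675 = 828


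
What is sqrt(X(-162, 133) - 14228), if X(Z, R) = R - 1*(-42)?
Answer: I*sqrt(14053) ≈ 118.55*I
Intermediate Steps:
X(Z, R) = 42 + R (X(Z, R) = R + 42 = 42 + R)
sqrt(X(-162, 133) - 14228) = sqrt((42 + 133) - 14228) = sqrt(175 - 14228) = sqrt(-14053) = I*sqrt(14053)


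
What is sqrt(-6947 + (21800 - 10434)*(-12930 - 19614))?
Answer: I*sqrt(369902051) ≈ 19233.0*I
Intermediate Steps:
sqrt(-6947 + (21800 - 10434)*(-12930 - 19614)) = sqrt(-6947 + 11366*(-32544)) = sqrt(-6947 - 369895104) = sqrt(-369902051) = I*sqrt(369902051)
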